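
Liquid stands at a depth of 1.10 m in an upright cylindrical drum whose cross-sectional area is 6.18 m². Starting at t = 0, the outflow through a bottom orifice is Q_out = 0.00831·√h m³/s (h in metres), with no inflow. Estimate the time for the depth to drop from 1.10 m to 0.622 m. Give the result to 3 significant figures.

A dh/dt = −Q_out = −0.00831 √h.
∫ h^(−1/2) dh = −(0.00831/A) ∫ dt, giving 2√h = 2√h₀ − (0.00831/A) t.
t = 2A(√h₀ − √h)/0.00831 = 2·6.18·(√1.10 − √0.622)/0.00831
  = 12.360 × (1.0488 − 0.78867) / 0.00831 = 386.92 s.

387 s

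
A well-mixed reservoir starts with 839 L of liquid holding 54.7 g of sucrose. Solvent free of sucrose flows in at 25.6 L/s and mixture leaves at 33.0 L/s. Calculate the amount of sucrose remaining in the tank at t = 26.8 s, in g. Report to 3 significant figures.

Let m(t) be the amount of sucrose. Volume: V(t) = V₀ + (Q_in − Q_out) t = 839 − 7.4000 t; V(26.8) = 640.68 L.
No sucrose enters, so dm/dt = −Q_out · (m/V).
dm/m = −Q_out dt/(V₀ − 7.4000 t); integrating gives ln(m/m₀) = −(Q_out/(Q_in−Q_out)) ln(V/V₀).
m = m₀ (V₀/V)^(Q_out/(Q_in−Q_out)) = 54.7 × (839/640.68)^(-4.4595) = 16.432 g.

16.4 g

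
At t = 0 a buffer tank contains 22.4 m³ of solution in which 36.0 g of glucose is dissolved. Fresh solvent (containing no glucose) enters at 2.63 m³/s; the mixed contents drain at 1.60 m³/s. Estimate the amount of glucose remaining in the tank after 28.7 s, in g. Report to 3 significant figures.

9.74 g

Let m(t) be the amount of glucose. Volume: V(t) = V₀ + (Q_in − Q_out) t = 22.4 + 1.0300 t; V(28.7) = 51.961 m³.
Species balance (pure solvent in): dm/dt = −Q_out · m/V(t).
dm/m = −Q_out dt/(V₀ + 1.0300 t); integrating gives ln(m/m₀) = −(Q_out/(Q_in−Q_out)) ln(V/V₀).
m = m₀ (V₀/V)^(Q_out/(Q_in−Q_out)) = 36.0 × (22.4/51.961)^(1.5534) = 9.7419 g.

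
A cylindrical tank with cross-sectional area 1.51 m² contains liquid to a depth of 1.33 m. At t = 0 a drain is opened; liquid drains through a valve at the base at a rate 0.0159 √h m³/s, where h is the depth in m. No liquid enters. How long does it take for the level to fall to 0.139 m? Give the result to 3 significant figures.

Mass balance (ρ constant): A dh/dt = −0.0159 √h.
Separate and integrate: 2(√h − √h₀) = −(0.0159/A) t.
t = 2A(√h₀ − √h)/0.0159 = 2·1.51·(√1.33 − √0.139)/0.0159
  = 3.0200 × (1.1533 − 0.37283) / 0.0159 = 148.23 s.

148 s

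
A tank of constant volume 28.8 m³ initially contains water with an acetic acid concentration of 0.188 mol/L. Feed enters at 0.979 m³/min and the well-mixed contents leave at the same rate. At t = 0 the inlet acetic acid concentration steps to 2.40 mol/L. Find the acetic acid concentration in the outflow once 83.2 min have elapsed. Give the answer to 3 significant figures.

Species balance on the tank: V dC/dt = Q(C_in − C).
Time constant τ = V/Q = 28.8/0.979 = 29.418 min.
Solution: C(t) = C_in + (C₀ − C_in) e^(−t/τ).
C(83.2) = 2.40 + (0.188 − 2.40)·e^(−83.2/29.418) = 2.40 + (-2.2120)·0.059118 = 2.2692 mol/L.

2.27 mol/L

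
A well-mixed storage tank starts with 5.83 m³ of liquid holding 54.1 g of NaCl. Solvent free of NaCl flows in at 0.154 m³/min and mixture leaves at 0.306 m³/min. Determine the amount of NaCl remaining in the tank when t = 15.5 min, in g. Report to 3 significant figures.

Total volume: dV/dt = Q_in − Q_out = -0.15200 m³/min, so V(t) = 5.83 − 0.15200 t and V(15.5) = 3.4740 m³.
Species balance (pure solvent in): dm/dt = −Q_out · m/V(t).
dm/m = −Q_out dt/(V₀ − 0.15200 t); integrating gives ln(m/m₀) = −(Q_out/(Q_in−Q_out)) ln(V/V₀).
m = m₀ (V₀/V)^(Q_out/(Q_in−Q_out)) = 54.1 × (5.83/3.4740)^(-2.0132) = 19.079 g.

19.1 g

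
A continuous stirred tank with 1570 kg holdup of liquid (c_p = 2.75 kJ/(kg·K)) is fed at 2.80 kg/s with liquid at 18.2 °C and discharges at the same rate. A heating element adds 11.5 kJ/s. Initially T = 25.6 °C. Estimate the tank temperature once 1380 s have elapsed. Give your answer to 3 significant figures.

20.2 °C

M c_p dT/dt = ṁ c_p (T_in − T) + Q̇.
τ = M/ṁ = 560.71 s; T_ss = T_in + Q̇/(ṁ c_p) = 18.2 + 11.5/(2.80·2.75) = 19.694 °C.
T approaches T_ss exponentially: T(t) = T_ss + (T₀ − T_ss) e^(−t/τ).
T(1380) = 19.694 + (5.9065)·e^(−1380/560.71) = 19.694 + (5.9065)·0.085337 = 20.198 °C.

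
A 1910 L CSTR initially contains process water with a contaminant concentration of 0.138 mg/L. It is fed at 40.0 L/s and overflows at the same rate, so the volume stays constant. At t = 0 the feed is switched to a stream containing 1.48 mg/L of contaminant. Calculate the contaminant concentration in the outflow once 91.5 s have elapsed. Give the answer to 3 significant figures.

1.28 mg/L

Accumulation = in − out for the solute gives V dC/dt = Q(C_in − C).
Time constant τ = V/Q = 1910/40.0 = 47.750 s.
Integrating: C(t) = C_in + (C₀ − C_in) e^(−t/τ).
C(91.5) = 1.48 + (0.138 − 1.48)·e^(−91.5/47.750) = 1.48 + (-1.3420)·0.14716 = 1.2825 mg/L.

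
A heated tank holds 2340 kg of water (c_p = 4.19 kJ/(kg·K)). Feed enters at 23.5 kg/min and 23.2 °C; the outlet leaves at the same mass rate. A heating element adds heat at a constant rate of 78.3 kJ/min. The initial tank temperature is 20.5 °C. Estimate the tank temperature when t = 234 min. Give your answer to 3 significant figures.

23.7 °C

First-law balance (no shaft work): M c_p dT/dt = ṁ c_p (T_in − T) + 78.3.
τ = M/ṁ = 99.574 min; T_ss = T_in + Q̇/(ṁ c_p) = 23.2 + 78.3/(23.5·4.19) = 23.995 °C.
This is linear first-order; T(t) = T_ss + (T₀ − T_ss) e^(−t/τ).
T(234) = 23.995 + (-3.4952)·e^(−234/99.574) = 23.995 + (-3.4952)·0.095369 = 23.662 °C.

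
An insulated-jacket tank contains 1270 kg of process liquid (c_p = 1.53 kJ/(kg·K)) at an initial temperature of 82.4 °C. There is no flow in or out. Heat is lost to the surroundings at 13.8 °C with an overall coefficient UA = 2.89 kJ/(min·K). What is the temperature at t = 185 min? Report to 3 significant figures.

65.9 °C

M c_p dT/dt = −UA(T − T_amb).
dT/dt = (T_ss − T)/τ with T_ss = T_amb = 13.800 °C, τ = M c_p/UA = 1270·1.53/2.89 = 672.35 min.
T approaches T_ss exponentially: T(t) = T_ss + (T₀ − T_ss) e^(−t/τ).
T(185) = 13.800 + (68.600)·0.75946 = 65.899 °C.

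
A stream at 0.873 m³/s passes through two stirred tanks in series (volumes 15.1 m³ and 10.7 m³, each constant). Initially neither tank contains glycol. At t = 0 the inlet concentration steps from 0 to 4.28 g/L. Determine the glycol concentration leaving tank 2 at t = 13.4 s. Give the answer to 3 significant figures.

Time constants: τᵢ = Vᵢ/Q for each well-mixed tank.
τ₁ = 15.1/0.873 = 17.297 s; τ₂ = 10.7/0.873 = 12.257 s.
Solving the cascade with C₁(0)=C₂(0)=0 gives C₂(t) = C_in[1 − (τ₁ e^(−t/τ₁) − τ₂ e^(−t/τ₂))/(τ₁ − τ₂)].
At t = 13.4: e^(−t/τ₁) = 0.46083, e^(−t/τ₂) = 0.33511.
C₂ = 4.28·[1 − (17.297·0.46083 − 12.257·0.33511)/(5.0401)] = 4.28·0.23343 = 0.99908 g/L.

0.999 g/L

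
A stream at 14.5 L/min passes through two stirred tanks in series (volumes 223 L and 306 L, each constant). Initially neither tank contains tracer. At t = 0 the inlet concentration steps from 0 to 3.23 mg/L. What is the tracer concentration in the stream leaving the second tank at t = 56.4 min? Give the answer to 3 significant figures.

Each tank obeys Vᵢ dCᵢ/dt = Q(Cᵢ₋₁ − Cᵢ), so τᵢ = Vᵢ/Q.
τ₁ = 223/14.5 = 15.379 min; τ₂ = 306/14.5 = 21.103 min.
Solving the cascade with C₁(0)=C₂(0)=0 gives C₂(t) = C_in[1 − (τ₁ e^(−t/τ₁) − τ₂ e^(−t/τ₂))/(τ₁ − τ₂)].
At t = 56.4: e^(−t/τ₁) = 0.025546, e^(−t/τ₂) = 0.069076.
C₂ = 3.23·[1 − (15.379·0.025546 − 21.103·0.069076)/(-5.7241)] = 3.23·0.81397 = 2.6291 mg/L.

2.63 mg/L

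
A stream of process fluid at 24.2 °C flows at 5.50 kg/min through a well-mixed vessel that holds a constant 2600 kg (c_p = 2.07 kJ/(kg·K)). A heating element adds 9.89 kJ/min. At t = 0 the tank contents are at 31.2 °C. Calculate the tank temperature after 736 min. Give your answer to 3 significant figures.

M c_p dT/dt = ṁ c_p (T_in − T) + Q̇.
Rearrange: dT/dt = (T_ss − T)/τ with τ = M/ṁ = 472.73 min and T_ss = T_in + Q̇/(ṁ c_p) = 25.069 °C.
Solution: T(t) = T_ss + (T₀ − T_ss) e^(−t/τ).
T(736) = 25.069 + (6.1313)·e^(−736/472.73) = 25.069 + (6.1313)·0.21078 = 26.361 °C.

26.4 °C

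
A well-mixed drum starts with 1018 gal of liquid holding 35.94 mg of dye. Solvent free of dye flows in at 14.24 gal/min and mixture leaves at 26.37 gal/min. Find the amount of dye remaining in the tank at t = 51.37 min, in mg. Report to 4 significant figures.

Let m(t) be the amount of dye. Volume: V(t) = V₀ + (Q_in − Q_out) t = 1018 − 12.1300 t; V(51.37) = 394.882 gal.
Species balance (pure solvent in): dm/dt = −Q_out · m/V(t).
dm/m = −Q_out dt/(V₀ − 12.1300 t); integrating gives ln(m/m₀) = −(Q_out/(Q_in−Q_out)) ln(V/V₀).
m = m₀ (V₀/V)^(Q_out/(Q_in−Q_out)) = 35.94 × (1018/394.882)^(-2.17395) = 4.58643 mg.

4.586 mg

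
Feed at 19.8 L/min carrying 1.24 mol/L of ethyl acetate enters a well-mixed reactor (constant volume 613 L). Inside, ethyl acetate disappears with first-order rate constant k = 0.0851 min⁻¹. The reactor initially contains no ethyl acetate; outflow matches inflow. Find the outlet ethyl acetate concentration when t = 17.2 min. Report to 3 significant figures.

0.296 mol/L

Accumulation = in − out − consumed: V dC/dt = Q C_in − Q C − k V C.
This is linear with rate a = Q/V + k = 0.11740 min⁻¹.
C_ss = Q C_in/(Q + kV) = 0.34116 mol/L; C(t) = C_ss + (C₀ − C_ss) e^(−a t).
C(17.2) = 0.34116 + (-0.34116)·e^(−0.11740·17.2) = 0.34116 + (-0.34116)·0.13275 = 0.29587 mol/L.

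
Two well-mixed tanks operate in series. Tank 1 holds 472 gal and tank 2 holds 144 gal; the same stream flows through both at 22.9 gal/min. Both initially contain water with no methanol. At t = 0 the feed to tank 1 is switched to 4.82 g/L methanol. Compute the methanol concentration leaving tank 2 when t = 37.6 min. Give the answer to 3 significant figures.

3.71 g/L

Each tank obeys Vᵢ dCᵢ/dt = Q(Cᵢ₋₁ − Cᵢ), so τᵢ = Vᵢ/Q.
τ₁ = 472/22.9 = 20.611 min; τ₂ = 144/22.9 = 6.2882 min.
Tank 1: C₁ = C_in(1 − e^(−t/τ₁)). Tank 2 (τ₁ ≠ τ₂): C₂ = C_in[1 − (τ₁ e^(−t/τ₁) − τ₂ e^(−t/τ₂))/(τ₁ − τ₂)].
At t = 37.6: e^(−t/τ₁) = 0.16134, e^(−t/τ₂) = 0.0025302.
C₂ = 4.82·[1 − (20.611·0.16134 − 6.2882·0.0025302)/(14.323)] = 4.82·0.76894 = 3.7063 g/L.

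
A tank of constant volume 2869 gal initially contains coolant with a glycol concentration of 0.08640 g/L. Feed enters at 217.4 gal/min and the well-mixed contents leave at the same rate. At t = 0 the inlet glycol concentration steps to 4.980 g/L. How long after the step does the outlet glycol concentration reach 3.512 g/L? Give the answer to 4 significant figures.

Species balance: V dC/dt = Q(C_in − C) ⇒ τ = V/Q = 13.1969 min.
C(t) = C_in + (C₀ − C_in) e^(−t/τ). Set C = 3.512 and solve for t:
e^(−t/τ) = (C − C_in)/(C₀ − C_in) = (3.512 − 4.980)/(0.08640 − 4.980) = 0.299984
t = −τ ln(…) = 13.1969 × 1.20403 = 15.8894 min.

15.89 min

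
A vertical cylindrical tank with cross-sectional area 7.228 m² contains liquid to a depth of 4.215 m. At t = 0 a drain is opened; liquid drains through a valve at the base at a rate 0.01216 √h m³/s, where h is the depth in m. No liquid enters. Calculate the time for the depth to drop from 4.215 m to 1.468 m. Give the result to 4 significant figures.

1000 s

With no inflow, A dh/dt = −0.01216 √h.
This is separable: 2 d(√h)/dt = −0.01216/A, so √h = √h₀ − (0.01216/(2A)) t.
t = 2A(√h₀ − √h)/0.01216 = 2·7.228·(√4.215 − √1.468)/0.01216
  = 14.4560 × (2.05305 − 1.21161) / 0.01216 = 1000.31 s.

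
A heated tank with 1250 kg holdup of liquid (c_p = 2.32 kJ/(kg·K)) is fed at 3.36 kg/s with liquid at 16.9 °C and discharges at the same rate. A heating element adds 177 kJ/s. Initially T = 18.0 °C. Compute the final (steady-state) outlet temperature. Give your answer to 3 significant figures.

39.6 °C

M c_p dT/dt = ṁ c_p (T_in − T) + Q̇.
At steady state dT/dt = 0 ⇒ T_ss = T_in + Q̇/(ṁ c_p) = 16.9 + 177/(3.36·2.32) = 39.606 °C.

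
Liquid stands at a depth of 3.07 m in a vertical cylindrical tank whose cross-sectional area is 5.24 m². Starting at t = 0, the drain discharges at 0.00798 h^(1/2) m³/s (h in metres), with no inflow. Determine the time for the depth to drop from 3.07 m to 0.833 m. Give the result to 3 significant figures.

Unsteady balance on liquid volume: A dh/dt = −0.00798 √h.
Separate and integrate: 2(√h − √h₀) = −(0.00798/A) t.
t = 2A(√h₀ − √h)/0.00798 = 2·5.24·(√3.07 − √0.833)/0.00798
  = 10.480 × (1.7521 − 0.91269) / 0.00798 = 1102.4 s.

1100 s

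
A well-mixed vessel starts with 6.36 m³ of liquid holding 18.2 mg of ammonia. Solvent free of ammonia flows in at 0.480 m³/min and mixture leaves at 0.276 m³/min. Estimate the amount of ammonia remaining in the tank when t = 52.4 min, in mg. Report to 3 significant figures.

4.79 mg

Let m(t) be the amount of ammonia. Volume: V(t) = V₀ + (Q_in − Q_out) t = 6.36 + 0.20400 t; V(52.4) = 17.050 m³.
Species balance (pure solvent in): dm/dt = −Q_out · m/V(t).
dm/m = −Q_out dt/(V₀ + 0.20400 t); integrating gives ln(m/m₀) = −(Q_out/(Q_in−Q_out)) ln(V/V₀).
m = m₀ (V₀/V)^(Q_out/(Q_in−Q_out)) = 18.2 × (6.36/17.050)^(1.3529) = 4.7936 mg.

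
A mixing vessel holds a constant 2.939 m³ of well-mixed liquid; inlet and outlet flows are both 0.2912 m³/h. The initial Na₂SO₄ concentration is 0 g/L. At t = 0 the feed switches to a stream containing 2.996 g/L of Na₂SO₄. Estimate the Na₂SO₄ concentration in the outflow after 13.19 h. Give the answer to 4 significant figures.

Mass balance on the solute (V constant): V dC/dt = Q(C_in − C).
So dC/dt = (C_in − C)/τ with τ = V/Q = 2.939/0.2912 = 10.0927 h.
C approaches C_in exponentially: C(t) = C_in + (C₀ − C_in) e^(−t/τ).
C(13.19) = 2.996 + (0 − 2.996)·e^(−13.19/10.0927) = 2.996 + (-2.99600)·0.270663 = 2.18510 g/L.

2.185 g/L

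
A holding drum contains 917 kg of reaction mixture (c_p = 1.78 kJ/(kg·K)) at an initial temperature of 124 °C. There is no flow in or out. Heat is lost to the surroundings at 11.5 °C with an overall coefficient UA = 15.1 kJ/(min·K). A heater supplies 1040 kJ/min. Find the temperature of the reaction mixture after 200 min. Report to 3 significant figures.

87.2 °C

Lumped-capacitance energy balance: M c_p dT/dt = UA(T_amb − T) + Q̇.
dT/dt = (T_ss − T)/τ with T_ss = T_amb + Q̇/UA = 11.5 + 1040/15.1 = 80.374 °C, τ = M c_p/UA = 917·1.78/15.1 = 108.10 min.
Integrating: T(t) = T_ss + (T₀ − T_ss) e^(−t/τ).
T(200) = 80.374 + (43.626)·0.15721 = 87.232 °C.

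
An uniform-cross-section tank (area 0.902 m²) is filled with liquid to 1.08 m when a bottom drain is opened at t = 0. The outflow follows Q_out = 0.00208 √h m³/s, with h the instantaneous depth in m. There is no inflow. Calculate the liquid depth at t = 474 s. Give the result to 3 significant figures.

0.243 m

A dh/dt = −Q_out = −0.00208 √h.
Separate and integrate: 2(√h − √h₀) = −(0.00208/A) t.
√h = √1.08 − 0.00208·474/(2·0.902) = 1.0392 − 0.54652 = 0.49271.
h = 0.49271² = 0.24276 m.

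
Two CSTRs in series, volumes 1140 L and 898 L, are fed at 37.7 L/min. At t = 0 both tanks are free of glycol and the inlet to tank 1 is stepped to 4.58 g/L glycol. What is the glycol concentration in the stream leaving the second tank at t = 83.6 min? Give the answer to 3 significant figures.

3.73 g/L

Time constants: τᵢ = Vᵢ/Q for each well-mixed tank.
τ₁ = 1140/37.7 = 30.239 min; τ₂ = 898/37.7 = 23.820 min.
Solving the cascade with C₁(0)=C₂(0)=0 gives C₂(t) = C_in[1 − (τ₁ e^(−t/τ₁) − τ₂ e^(−t/τ₂))/(τ₁ − τ₂)].
At t = 83.6: e^(−t/τ₁) = 0.062997, e^(−t/τ₂) = 0.029906.
C₂ = 4.58·[1 − (30.239·0.062997 − 23.820·0.029906)/(6.4191)] = 4.58·0.81421 = 3.7291 g/L.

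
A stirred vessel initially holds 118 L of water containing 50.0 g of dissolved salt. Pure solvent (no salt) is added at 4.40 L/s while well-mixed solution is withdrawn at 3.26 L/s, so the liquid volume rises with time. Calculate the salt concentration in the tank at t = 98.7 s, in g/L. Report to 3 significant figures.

Total volume: dV/dt = Q_in − Q_out = 1.1400 L/s, so V(t) = 118 + 1.1400 t and V(98.7) = 230.52 L.
Solute balance: dm/dt = 0 − Q_out C = −Q_out m/V(t).
Separate: dm/m = −Q_out dt/V(t) ⇒ ln(m/m₀) = −(Q_out/(Q_in−Q_out)) ln(V/V₀).
m = m₀ (V₀/V)^(Q_out/(Q_in−Q_out)) = 50.0 × (118/230.52)^(2.8596) = 7.3675 g.
C = m/V = 7.3675/230.52 = 0.031961 g/L.

0.0320 g/L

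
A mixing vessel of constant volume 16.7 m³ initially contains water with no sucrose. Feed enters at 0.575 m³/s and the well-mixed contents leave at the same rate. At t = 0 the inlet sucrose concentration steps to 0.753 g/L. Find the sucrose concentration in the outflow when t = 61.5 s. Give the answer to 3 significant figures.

0.662 g/L

Mass balance on the solute (V constant): V dC/dt = Q(C_in − C).
Time constant τ = V/Q = 16.7/0.575 = 29.043 s.
Integrating: C(t) = C_in + (C₀ − C_in) e^(−t/τ).
C(61.5) = 0.753 + (0 − 0.753)·e^(−61.5/29.043) = 0.753 + (-0.75300)·0.12033 = 0.66239 g/L.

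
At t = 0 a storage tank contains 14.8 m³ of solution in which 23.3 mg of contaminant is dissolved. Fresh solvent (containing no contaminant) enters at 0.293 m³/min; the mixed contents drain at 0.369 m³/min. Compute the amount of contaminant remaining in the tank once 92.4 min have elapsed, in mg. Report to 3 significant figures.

Total volume: dV/dt = Q_in − Q_out = -0.076000 m³/min, so V(t) = 14.8 − 0.076000 t and V(92.4) = 7.7776 m³.
Species balance (pure solvent in): dm/dt = −Q_out · m/V(t).
dm/m = −Q_out dt/(V₀ − 0.076000 t); integrating gives ln(m/m₀) = −(Q_out/(Q_in−Q_out)) ln(V/V₀).
m = m₀ (V₀/V)^(Q_out/(Q_in−Q_out)) = 23.3 × (14.8/7.7776)^(-4.8553) = 1.0250 mg.

1.02 mg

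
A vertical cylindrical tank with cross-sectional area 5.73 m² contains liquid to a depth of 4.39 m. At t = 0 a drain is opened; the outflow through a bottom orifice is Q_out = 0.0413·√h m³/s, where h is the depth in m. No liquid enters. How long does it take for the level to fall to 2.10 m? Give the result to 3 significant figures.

179 s

With no inflow, A dh/dt = −0.0413 √h.
∫ h^(−1/2) dh = −(0.0413/A) ∫ dt, giving 2√h = 2√h₀ − (0.0413/A) t.
t = 2A(√h₀ − √h)/0.0413 = 2·5.73·(√4.39 − √2.10)/0.0413
  = 11.460 × (2.0952 − 1.4491) / 0.0413 = 179.28 s.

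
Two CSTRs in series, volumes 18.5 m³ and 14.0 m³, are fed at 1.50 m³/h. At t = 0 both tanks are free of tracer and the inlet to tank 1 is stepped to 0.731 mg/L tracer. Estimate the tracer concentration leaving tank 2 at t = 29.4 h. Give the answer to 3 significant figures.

Species balance on tank i: dCᵢ/dt = (Cᵢ₋₁ − Cᵢ)/τᵢ with τᵢ = Vᵢ/Q.
τ₁ = 18.5/1.50 = 12.333 h; τ₂ = 14.0/1.50 = 9.3333 h.
Solving the cascade with C₁(0)=C₂(0)=0 gives C₂(t) = C_in[1 − (τ₁ e^(−t/τ₁) − τ₂ e^(−t/τ₂))/(τ₁ − τ₂)].
At t = 29.4: e^(−t/τ₁) = 0.092201, e^(−t/τ₂) = 0.042852.
C₂ = 0.731·[1 − (12.333·0.092201 − 9.3333·0.042852)/(3.0000)] = 0.731·0.75427 = 0.55137 mg/L.

0.551 mg/L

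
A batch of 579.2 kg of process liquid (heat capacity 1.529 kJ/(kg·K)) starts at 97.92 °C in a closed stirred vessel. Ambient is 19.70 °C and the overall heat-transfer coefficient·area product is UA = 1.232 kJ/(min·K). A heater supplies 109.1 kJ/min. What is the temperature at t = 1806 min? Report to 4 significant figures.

107.4 °C

M c_p dT/dt = −UA(T − T_amb) + Q̇.
dT/dt = (T_ss − T)/τ with T_ss = T_amb + Q̇/UA = 19.70 + 109.1/1.232 = 108.255 °C, τ = M c_p/UA = 579.2·1.529/1.232 = 718.829 min.
This is linear first-order; T(t) = T_ss + (T₀ − T_ss) e^(−t/τ).
T(1806) = 108.255 + (-10.3352)·0.0810717 = 107.417 °C.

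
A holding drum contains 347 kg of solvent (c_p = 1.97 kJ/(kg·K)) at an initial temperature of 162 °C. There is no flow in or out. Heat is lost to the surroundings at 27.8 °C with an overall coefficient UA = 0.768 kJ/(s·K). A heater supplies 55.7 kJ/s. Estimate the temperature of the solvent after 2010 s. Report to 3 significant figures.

107 °C

First-law balance (no shaft work): M c_p dT/dt = −UA(T − T_amb) + Q̇.
dT/dt = (T_ss − T)/τ with T_ss = T_amb + Q̇/UA = 27.8 + 55.7/0.768 = 100.33 °C, τ = M c_p/UA = 347·1.97/0.768 = 890.09 s.
Integrating: T(t) = T_ss + (T₀ − T_ss) e^(−t/τ).
T(2010) = 100.33 + (61.674)·0.10454 = 106.77 °C.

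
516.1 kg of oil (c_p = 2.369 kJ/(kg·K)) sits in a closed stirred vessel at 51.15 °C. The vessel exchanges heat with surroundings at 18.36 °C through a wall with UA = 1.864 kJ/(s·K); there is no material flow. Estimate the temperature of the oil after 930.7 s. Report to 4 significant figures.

Heat balance on the well-mixed liquid: M c_p dT/dt = −UA(T − T_amb).
dT/dt = (T_ss − T)/τ with T_ss = T_amb = 18.3600 °C, τ = M c_p/UA = 516.1·2.369/1.864 = 655.923 s.
Integrating: T(t) = T_ss + (T₀ − T_ss) e^(−t/τ).
T(930.7) = 18.3600 + (32.7900)·0.241976 = 26.2944 °C.

26.29 °C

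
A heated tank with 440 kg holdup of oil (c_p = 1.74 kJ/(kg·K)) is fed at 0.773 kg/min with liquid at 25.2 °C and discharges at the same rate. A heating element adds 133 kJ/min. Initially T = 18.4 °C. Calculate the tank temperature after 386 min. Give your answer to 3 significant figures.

70.4 °C

Energy balance: M c_p dT/dt = ṁ c_p (T_in − T) + 133.
τ = M/ṁ = 569.21 min; T_ss = T_in + Q̇/(ṁ c_p) = 25.2 + 133/(0.773·1.74) = 124.08 °C.
T approaches T_ss exponentially: T(t) = T_ss + (T₀ − T_ss) e^(−t/τ).
T(386) = 124.08 + (-105.68)·e^(−386/569.21) = 124.08 + (-105.68)·0.50756 = 70.442 °C.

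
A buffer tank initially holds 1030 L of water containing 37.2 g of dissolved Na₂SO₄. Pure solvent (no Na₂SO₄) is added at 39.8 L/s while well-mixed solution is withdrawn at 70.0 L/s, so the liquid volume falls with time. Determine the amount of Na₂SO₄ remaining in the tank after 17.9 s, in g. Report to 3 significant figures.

Let m(t) be the amount of Na₂SO₄. Volume: V(t) = V₀ + (Q_in − Q_out) t = 1030 − 30.200 t; V(17.9) = 489.42 L.
Species balance (pure solvent in): dm/dt = −Q_out · m/V(t).
dm/m = −Q_out dt/(V₀ − 30.200 t); integrating gives ln(m/m₀) = −(Q_out/(Q_in−Q_out)) ln(V/V₀).
m = m₀ (V₀/V)^(Q_out/(Q_in−Q_out)) = 37.2 × (1030/489.42)^(-2.3179) = 6.6299 g.

6.63 g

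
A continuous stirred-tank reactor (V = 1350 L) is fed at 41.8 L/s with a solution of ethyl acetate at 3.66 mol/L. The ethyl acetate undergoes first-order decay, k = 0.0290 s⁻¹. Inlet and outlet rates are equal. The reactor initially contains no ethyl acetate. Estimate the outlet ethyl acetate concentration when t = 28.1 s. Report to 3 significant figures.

1.54 mol/L

Species balance: V dC/dt = Q C_in − Q C − k V C.
dC/dt = (Q/V) C_in − (Q/V + k) C; effective rate a = Q/V + k = 0.030963 + 0.0290 = 0.059963 s⁻¹.
C_ss = Q C_in/(Q + kV) = 1.8899 mol/L; C(t) = C_ss + (C₀ − C_ss) e^(−a t).
C(28.1) = 1.8899 + (-1.8899)·e^(−0.059963·28.1) = 1.8899 + (-1.8899)·0.18545 = 1.5394 mol/L.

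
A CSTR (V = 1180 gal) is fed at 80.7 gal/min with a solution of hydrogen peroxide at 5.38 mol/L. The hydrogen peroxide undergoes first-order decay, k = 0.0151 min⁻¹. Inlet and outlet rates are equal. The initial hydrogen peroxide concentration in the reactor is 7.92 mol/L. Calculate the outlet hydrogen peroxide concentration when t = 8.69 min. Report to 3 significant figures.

V dC/dt = Q(C_in − C) − k V C.
dC/dt = (Q/V) C_in − (Q/V + k) C; effective rate a = Q/V + k = 0.068390 + 0.0151 = 0.083490 min⁻¹.
C_ss = Q C_in/(Q + kV) = 4.4070 mol/L; C(t) = C_ss + (C₀ − C_ss) e^(−a t).
C(8.69) = 4.4070 + (3.5130)·e^(−0.083490·8.69) = 4.4070 + (3.5130)·0.48407 = 6.1075 mol/L.

6.11 mol/L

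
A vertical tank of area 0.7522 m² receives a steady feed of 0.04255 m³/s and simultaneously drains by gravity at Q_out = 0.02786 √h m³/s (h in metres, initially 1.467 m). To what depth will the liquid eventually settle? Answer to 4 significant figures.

2.333 m

A dh/dt = Q_in − 0.02786 √h. Steady state requires inflow = outflow:
Q_in = 0.02786 √h_ss ⇒ √h_ss = 0.04255/0.02786 = 1.52728.
h_ss = 1.52728² = 2.33258 m. (Since h₀ = 1.467 m < h_ss, the level will rise toward this value.)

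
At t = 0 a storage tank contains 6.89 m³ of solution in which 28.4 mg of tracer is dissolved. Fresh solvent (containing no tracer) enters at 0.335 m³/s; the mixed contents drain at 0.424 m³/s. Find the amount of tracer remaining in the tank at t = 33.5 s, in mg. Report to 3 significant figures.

Total volume: dV/dt = Q_in − Q_out = -0.089000 m³/s, so V(t) = 6.89 − 0.089000 t and V(33.5) = 3.9085 m³.
Solute balance: dm/dt = 0 − Q_out C = −Q_out m/V(t).
dm/m = −Q_out dt/(V₀ − 0.089000 t); integrating gives ln(m/m₀) = −(Q_out/(Q_in−Q_out)) ln(V/V₀).
m = m₀ (V₀/V)^(Q_out/(Q_in−Q_out)) = 28.4 × (6.89/3.9085)^(-4.7640) = 1.9071 mg.

1.91 mg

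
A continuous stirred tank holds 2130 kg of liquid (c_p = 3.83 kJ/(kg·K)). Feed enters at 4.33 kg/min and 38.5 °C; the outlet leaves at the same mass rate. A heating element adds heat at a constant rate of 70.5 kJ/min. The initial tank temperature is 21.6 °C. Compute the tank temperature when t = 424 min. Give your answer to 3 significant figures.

33.8 °C

Heat balance on the well-mixed liquid: M c_p dT/dt = ṁ c_p (T_in − T) + 70.5.
Rearrange: dT/dt = (T_ss − T)/τ with τ = M/ṁ = 491.92 min and T_ss = T_in + Q̇/(ṁ c_p) = 42.751 °C.
T approaches T_ss exponentially: T(t) = T_ss + (T₀ − T_ss) e^(−t/τ).
T(424) = 42.751 + (-21.151)·e^(−424/491.92) = 42.751 + (-21.151)·0.42234 = 33.818 °C.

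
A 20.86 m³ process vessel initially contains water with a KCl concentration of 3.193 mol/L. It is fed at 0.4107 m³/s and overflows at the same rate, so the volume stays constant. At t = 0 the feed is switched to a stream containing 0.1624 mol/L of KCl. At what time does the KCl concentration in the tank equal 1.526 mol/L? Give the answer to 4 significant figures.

40.56 s

Unsteady species balance (constant V, well mixed): V dC/dt = Q(C_in − C), so τ = V/Q = 50.7913 s.
C(t) = C_in + (C₀ − C_in) e^(−t/τ). Set C = 1.526 and solve for t:
e^(−t/τ) = (C − C_in)/(C₀ − C_in) = (1.526 − 0.1624)/(3.193 − 0.1624) = 0.449944
t = −τ ln(…) = 50.7913 × 0.798632 = 40.5636 s.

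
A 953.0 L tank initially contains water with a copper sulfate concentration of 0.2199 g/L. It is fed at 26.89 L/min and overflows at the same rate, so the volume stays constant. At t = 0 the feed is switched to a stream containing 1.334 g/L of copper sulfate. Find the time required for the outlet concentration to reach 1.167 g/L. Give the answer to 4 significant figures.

67.26 min

Mass balance on the solute (V constant): V dC/dt = Q(C_in − C), so τ = V/Q = 35.4407 min.
C(t) = C_in + (C₀ − C_in) e^(−t/τ). Set C = 1.167 and solve for t:
e^(−t/τ) = (C − C_in)/(C₀ − C_in) = (1.167 − 1.334)/(0.2199 − 1.334) = 0.149897
t = −τ ln(…) = 35.4407 × 1.89781 = 67.2596 min.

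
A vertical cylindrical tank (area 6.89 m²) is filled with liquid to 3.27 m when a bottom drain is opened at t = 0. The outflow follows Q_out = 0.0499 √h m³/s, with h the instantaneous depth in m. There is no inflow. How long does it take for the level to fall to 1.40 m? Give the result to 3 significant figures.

173 s

With no inflow, A dh/dt = −0.0499 √h.
∫ h^(−1/2) dh = −(0.0499/A) ∫ dt, giving 2√h = 2√h₀ − (0.0499/A) t.
t = 2A(√h₀ − √h)/0.0499 = 2·6.89·(√3.27 − √1.40)/0.0499
  = 13.780 × (1.8083 − 1.1832) / 0.0499 = 172.62 s.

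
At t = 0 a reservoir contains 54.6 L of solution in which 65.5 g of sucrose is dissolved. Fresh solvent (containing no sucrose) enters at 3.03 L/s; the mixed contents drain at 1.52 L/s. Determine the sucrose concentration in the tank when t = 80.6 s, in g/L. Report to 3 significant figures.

Let m(t) be the amount of sucrose. Volume: V(t) = V₀ + (Q_in − Q_out) t = 54.6 + 1.5100 t; V(80.6) = 176.31 L.
No sucrose enters, so dm/dt = −Q_out · (m/V).
Separate: dm/m = −Q_out dt/V(t) ⇒ ln(m/m₀) = −(Q_out/(Q_in−Q_out)) ln(V/V₀).
m = m₀ (V₀/V)^(Q_out/(Q_in−Q_out)) = 65.5 × (54.6/176.31)^(1.0066) = 20.128 g.
C = m/V = 20.128/176.31 = 0.11416 g/L.

0.114 g/L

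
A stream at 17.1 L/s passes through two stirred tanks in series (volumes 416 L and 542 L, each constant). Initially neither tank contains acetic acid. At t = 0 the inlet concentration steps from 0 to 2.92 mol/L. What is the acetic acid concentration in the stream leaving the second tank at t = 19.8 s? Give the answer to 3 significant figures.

Each tank obeys Vᵢ dCᵢ/dt = Q(Cᵢ₋₁ − Cᵢ), so τᵢ = Vᵢ/Q.
τ₁ = 416/17.1 = 24.327 s; τ₂ = 542/17.1 = 31.696 s.
Solving the cascade with C₁(0)=C₂(0)=0 gives C₂(t) = C_in[1 − (τ₁ e^(−t/τ₁) − τ₂ e^(−t/τ₂))/(τ₁ − τ₂)].
At t = 19.8: e^(−t/τ₁) = 0.44313, e^(−t/τ₂) = 0.53543.
C₂ = 2.92·[1 − (24.327·0.44313 − 31.696·0.53543)/(-7.3684)] = 2.92·0.15983 = 0.46671 mol/L.

0.467 mol/L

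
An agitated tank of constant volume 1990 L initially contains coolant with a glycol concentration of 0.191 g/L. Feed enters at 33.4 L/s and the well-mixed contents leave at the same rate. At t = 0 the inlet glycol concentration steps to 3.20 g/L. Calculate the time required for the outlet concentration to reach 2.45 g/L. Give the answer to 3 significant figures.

82.8 s

Species balance: V dC/dt = Q(C_in − C) ⇒ τ = V/Q = 59.581 s.
C(t) = C_in + (C₀ − C_in) e^(−t/τ). Set C = 2.45 and solve for t:
e^(−t/τ) = (C − C_in)/(C₀ − C_in) = (2.45 − 3.20)/(0.191 − 3.20) = 0.24925
t = −τ ln(…) = 59.581 × 1.3893 = 82.775 s.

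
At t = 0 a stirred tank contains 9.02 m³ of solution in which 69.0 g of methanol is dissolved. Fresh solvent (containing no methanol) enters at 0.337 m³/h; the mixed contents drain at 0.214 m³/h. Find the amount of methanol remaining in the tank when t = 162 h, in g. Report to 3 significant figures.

Total volume: dV/dt = Q_in − Q_out = 0.12300 m³/h, so V(t) = 9.02 + 0.12300 t and V(162) = 28.946 m³.
Species balance (pure solvent in): dm/dt = −Q_out · m/V(t).
Separate: dm/m = −Q_out dt/V(t) ⇒ ln(m/m₀) = −(Q_out/(Q_in−Q_out)) ln(V/V₀).
m = m₀ (V₀/V)^(Q_out/(Q_in−Q_out)) = 69.0 × (9.02/28.946)^(1.7398) = 9.0746 g.

9.07 g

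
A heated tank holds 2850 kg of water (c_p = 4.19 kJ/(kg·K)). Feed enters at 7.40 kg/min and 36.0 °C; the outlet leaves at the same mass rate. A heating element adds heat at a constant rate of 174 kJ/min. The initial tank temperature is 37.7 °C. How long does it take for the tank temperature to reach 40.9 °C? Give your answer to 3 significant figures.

656 min

Energy balance: M c_p dT/dt = ṁ c_p (T_in − T) + 174.
τ = M/ṁ = 385.14 min; T_ss = T_in + Q̇/(ṁ c_p) = 41.612 °C.
T(t) = T_ss + (T₀ − T_ss) e^(−t/τ). Set T = 40.9:
e^(−t/τ) = (40.9 − 41.612)/(37.7 − 41.612) = 0.18197
t = −385.14 · ln(0.18197) = 656.25 min.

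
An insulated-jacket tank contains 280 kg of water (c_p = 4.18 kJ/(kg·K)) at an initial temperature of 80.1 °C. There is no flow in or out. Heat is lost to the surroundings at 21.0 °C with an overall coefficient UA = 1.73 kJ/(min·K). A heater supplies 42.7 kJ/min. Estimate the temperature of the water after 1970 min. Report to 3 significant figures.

47.6 °C

First-law balance (no shaft work): M c_p dT/dt = −UA(T − T_amb) + Q̇.
dT/dt = (T_ss − T)/τ with T_ss = T_amb + Q̇/UA = 21.0 + 42.7/1.73 = 45.682 °C, τ = M c_p/UA = 280·4.18/1.73 = 676.53 min.
Integrating: T(t) = T_ss + (T₀ − T_ss) e^(−t/τ).
T(1970) = 45.682 + (34.418)·0.054372 = 47.553 °C.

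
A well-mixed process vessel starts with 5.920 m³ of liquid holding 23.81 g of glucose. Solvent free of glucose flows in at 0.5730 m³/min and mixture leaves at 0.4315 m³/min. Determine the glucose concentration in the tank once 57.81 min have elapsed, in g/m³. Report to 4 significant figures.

Let m(t) be the amount of glucose. Volume: V(t) = V₀ + (Q_in − Q_out) t = 5.920 + 0.141500 t; V(57.81) = 14.1001 m³.
Solute balance: dm/dt = 0 − Q_out C = −Q_out m/V(t).
dm/m = −Q_out dt/(V₀ + 0.141500 t); integrating gives ln(m/m₀) = −(Q_out/(Q_in−Q_out)) ln(V/V₀).
m = m₀ (V₀/V)^(Q_out/(Q_in−Q_out)) = 23.81 × (5.920/14.1001)^(3.04947) = 1.68815 g.
C = m/V = 1.68815/14.1001 = 0.119726 g/m³.

0.1197 g/m³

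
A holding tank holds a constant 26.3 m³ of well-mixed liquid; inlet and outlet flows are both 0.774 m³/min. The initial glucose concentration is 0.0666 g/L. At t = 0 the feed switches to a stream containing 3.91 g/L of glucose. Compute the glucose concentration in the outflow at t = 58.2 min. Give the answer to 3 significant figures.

Accumulation = in − out for the solute gives V dC/dt = Q(C_in − C).
Rewrite as dC/dt + C/τ = C_in/τ, τ = V/Q = 33.979 min.
This is linear first-order; C(t) = C_in + (C₀ − C_in) e^(−t/τ).
C(58.2) = 3.91 + (0.0666 − 3.91)·e^(−58.2/33.979) = 3.91 + (-3.8434)·0.18036 = 3.2168 g/L.

3.22 g/L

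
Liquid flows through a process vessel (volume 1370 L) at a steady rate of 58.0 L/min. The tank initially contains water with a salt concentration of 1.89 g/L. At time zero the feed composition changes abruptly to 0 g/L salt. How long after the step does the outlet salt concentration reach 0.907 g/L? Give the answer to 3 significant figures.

17.3 min

Transient balance on the dissolved component: V dC/dt = Q(C_in − C), so τ = V/Q = 23.621 min.
C(t) = C_in + (C₀ − C_in) e^(−t/τ). Set C = 0.907 and solve for t:
e^(−t/τ) = (C − C_in)/(C₀ − C_in) = (0.907 − 0)/(1.89 − 0) = 0.47989
t = −τ ln(…) = 23.621 × 0.73419 = 17.342 min.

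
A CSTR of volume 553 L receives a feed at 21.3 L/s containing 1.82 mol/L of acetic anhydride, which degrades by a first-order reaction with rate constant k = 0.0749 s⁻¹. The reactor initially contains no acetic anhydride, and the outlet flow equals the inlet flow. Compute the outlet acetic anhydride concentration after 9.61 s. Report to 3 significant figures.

0.410 mol/L

Accumulation = in − out − consumed: V dC/dt = Q C_in − Q C − k V C.
dC/dt = (Q/V) C_in − (Q/V + k) C; effective rate a = Q/V + k = 0.038517 + 0.0749 = 0.11342 s⁻¹.
C_ss = Q C_in/(Q + kV) = 0.61808 mol/L; C(t) = C_ss + (C₀ − C_ss) e^(−a t).
C(9.61) = 0.61808 + (-0.61808)·e^(−0.11342·9.61) = 0.61808 + (-0.61808)·0.33624 = 0.41026 mol/L.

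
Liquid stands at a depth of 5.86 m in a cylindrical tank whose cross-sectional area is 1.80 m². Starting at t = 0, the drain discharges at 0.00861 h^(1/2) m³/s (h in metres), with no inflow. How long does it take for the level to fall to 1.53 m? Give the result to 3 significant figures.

A dh/dt = −Q_out = −0.00861 √h.
∫ h^(−1/2) dh = −(0.00861/A) ∫ dt, giving 2√h = 2√h₀ − (0.00861/A) t.
t = 2A(√h₀ − √h)/0.00861 = 2·1.80·(√5.86 − √1.53)/0.00861
  = 3.6000 × (2.4207 − 1.2369) / 0.00861 = 494.97 s.

495 s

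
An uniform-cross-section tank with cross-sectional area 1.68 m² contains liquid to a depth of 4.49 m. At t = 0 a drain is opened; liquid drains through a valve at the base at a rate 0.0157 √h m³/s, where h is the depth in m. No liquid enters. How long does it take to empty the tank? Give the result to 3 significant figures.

With no inflow, A dh/dt = −0.0157 √h.
This is separable: 2 d(√h)/dt = −0.0157/A, so √h = √h₀ − (0.0157/(2A)) t.
Set h = 0: 2√h₀ = (0.0157/A) t_empty ⇒ t_empty = 2A√h₀/0.0157.
t_empty = 2·1.68·√4.49/0.0157 = 3.3600·2.1190/0.0157 = 453.48 s.

453 s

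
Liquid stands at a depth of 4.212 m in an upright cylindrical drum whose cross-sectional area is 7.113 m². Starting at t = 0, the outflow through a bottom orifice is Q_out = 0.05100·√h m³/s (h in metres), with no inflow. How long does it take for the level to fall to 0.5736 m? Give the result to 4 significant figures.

A dh/dt = −Q_out = −0.05100 √h.
This is separable: 2 d(√h)/dt = −0.05100/A, so √h = √h₀ − (0.05100/(2A)) t.
t = 2A(√h₀ − √h)/0.05100 = 2·7.113·(√4.212 − √0.5736)/0.05100
  = 14.2260 × (2.05232 − 0.757364) / 0.05100 = 361.215 s.

361.2 s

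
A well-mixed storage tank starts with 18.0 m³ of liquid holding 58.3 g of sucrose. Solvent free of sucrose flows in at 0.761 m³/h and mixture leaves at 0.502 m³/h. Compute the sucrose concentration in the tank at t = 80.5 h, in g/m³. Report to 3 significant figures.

Let m(t) be the amount of sucrose. Volume: V(t) = V₀ + (Q_in − Q_out) t = 18.0 + 0.25900 t; V(80.5) = 38.849 m³.
Species balance (pure solvent in): dm/dt = −Q_out · m/V(t).
Separate: dm/m = −Q_out dt/V(t) ⇒ ln(m/m₀) = −(Q_out/(Q_in−Q_out)) ln(V/V₀).
m = m₀ (V₀/V)^(Q_out/(Q_in−Q_out)) = 58.3 × (18.0/38.849)^(1.9382) = 13.125 g.
C = m/V = 13.125/38.849 = 0.33783 g/m³.

0.338 g/m³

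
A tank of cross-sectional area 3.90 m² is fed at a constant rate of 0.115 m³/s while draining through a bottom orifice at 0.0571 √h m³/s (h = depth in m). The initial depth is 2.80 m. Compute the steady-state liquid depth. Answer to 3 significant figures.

Level balance: A dh/dt = 0.115 − 0.0571 √h. Setting dh/dt = 0:
Q_in = 0.0571 √h_ss ⇒ √h_ss = 0.115/0.0571 = 2.0140.
h_ss = 2.0140² = 4.0562 m. (Since h₀ = 2.80 m < h_ss, the level will rise toward this value.)

4.06 m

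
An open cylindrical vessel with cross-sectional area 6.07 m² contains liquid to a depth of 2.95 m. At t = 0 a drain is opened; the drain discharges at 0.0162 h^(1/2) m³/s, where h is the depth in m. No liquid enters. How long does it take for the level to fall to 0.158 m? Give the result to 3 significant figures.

A dh/dt = −Q_out = −0.0162 √h.
∫ h^(−1/2) dh = −(0.0162/A) ∫ dt, giving 2√h = 2√h₀ − (0.0162/A) t.
t = 2A(√h₀ − √h)/0.0162 = 2·6.07·(√2.95 − √0.158)/0.0162
  = 12.140 × (1.7176 − 0.39749) / 0.0162 = 989.23 s.

989 s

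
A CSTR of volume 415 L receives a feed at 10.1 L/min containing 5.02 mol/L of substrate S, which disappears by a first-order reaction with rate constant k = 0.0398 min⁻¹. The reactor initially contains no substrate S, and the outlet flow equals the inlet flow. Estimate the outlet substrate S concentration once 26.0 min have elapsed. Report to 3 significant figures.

1.55 mol/L

Accumulation = in − out − consumed: V dC/dt = Q C_in − Q C − k V C.
This is linear with rate a = Q/V + k = 0.064137 min⁻¹.
C_ss = Q C_in/(Q + kV) = 1.9049 mol/L; C(t) = C_ss + (C₀ − C_ss) e^(−a t).
C(26.0) = 1.9049 + (-1.9049)·e^(−0.064137·26.0) = 1.9049 + (-1.9049)·0.18870 = 1.5454 mol/L.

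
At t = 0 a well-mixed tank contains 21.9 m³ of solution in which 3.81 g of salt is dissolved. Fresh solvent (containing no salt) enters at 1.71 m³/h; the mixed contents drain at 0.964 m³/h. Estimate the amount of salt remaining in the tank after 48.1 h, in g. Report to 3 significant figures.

Total volume: dV/dt = Q_in − Q_out = 0.74600 m³/h, so V(t) = 21.9 + 0.74600 t and V(48.1) = 57.783 m³.
Solute balance: dm/dt = 0 − Q_out C = −Q_out m/V(t).
dm/m = −Q_out dt/(V₀ + 0.74600 t); integrating gives ln(m/m₀) = −(Q_out/(Q_in−Q_out)) ln(V/V₀).
m = m₀ (V₀/V)^(Q_out/(Q_in−Q_out)) = 3.81 × (21.9/57.783)^(1.2922) = 1.0875 g.

1.09 g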